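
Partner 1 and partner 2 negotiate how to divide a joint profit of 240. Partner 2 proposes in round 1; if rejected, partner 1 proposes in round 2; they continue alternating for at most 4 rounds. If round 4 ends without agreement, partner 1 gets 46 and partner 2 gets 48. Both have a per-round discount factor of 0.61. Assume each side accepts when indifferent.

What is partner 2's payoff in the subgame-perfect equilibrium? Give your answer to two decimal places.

139.32

Round 4 (partner 1 proposes): partner 2 gets 48 if talks fail, so partner 1 offers 48 and keeps 192.
Round 3 (partner 2 proposes): partner 1 can get 192 next round, worth 0.61 × 192 = 117.12 now, so partner 2 offers 117.12, keeping 122.88.
Round 2 (partner 1 proposes): partner 2 can get 122.88 next round, worth 0.61 × 122.88 = 74.9568 now, so partner 1 offers 74.9568, keeping 165.0432.
Round 1 (partner 2 proposes): partner 1 can get 165.0432 next round, worth 0.61 × 165.0432 = 100.676352 now. Partner 2 offers 100.676352 and keeps 240 − 100.676352 = 139.323648.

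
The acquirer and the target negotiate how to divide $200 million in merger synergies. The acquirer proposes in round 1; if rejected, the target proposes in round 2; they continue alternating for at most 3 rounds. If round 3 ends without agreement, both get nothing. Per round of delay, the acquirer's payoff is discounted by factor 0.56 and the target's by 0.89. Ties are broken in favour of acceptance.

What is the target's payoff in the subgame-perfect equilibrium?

78.32

By backward induction:
Round 3 (the acquirer proposes): rejection yields 0 for the target; the acquirer offers 0 and keeps 200.
Round 2 (the target proposes): the acquirer can get 200 next round, worth 0.56 × 200 = 112 now; the target offers that and keeps 88.
Round 1 (the acquirer proposes): the target can get 88 next round, worth 0.89 × 88 = 78.32 now. The acquirer offers 78.32 and keeps 200 − 78.32 = 121.68.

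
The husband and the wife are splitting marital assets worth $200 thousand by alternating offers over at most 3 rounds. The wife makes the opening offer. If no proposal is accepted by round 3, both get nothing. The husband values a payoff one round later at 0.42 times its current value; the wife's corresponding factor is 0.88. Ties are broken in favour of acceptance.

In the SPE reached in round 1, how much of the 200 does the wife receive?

189.92

Round 3 (the wife proposes): rejection yields 0 for the husband; the wife offers 0 and keeps 200.
Round 2 (the husband proposes): the wife can get 200 next round, worth 0.88 × 200 = 176 now; the husband offers that and keeps 24.
Round 1 (the wife proposes): the husband can get 24 next round, worth 0.42 × 24 = 10.08 now; the wife offers that and keeps 189.92.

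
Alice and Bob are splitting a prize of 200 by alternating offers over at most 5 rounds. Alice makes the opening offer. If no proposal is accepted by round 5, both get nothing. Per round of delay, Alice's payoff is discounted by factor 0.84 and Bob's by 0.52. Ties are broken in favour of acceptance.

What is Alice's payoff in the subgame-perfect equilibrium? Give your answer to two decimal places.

176.09

Round 5 (Alice proposes): rejection yields 0 for Bob; Alice offers 0 and keeps 200.
Round 4 (Bob proposes): Alice can get 200 next round, worth 0.84 × 200 = 168 now. Bob offers 168 and keeps 200 − 168 = 32.
Round 3 (Alice proposes): Bob can get 32 next round, worth 0.52 × 32 = 16.64 now; Alice offers that and keeps 183.36.
Round 2 (Bob proposes): Alice can get 183.36 next round, worth 0.84 × 183.36 = 154.0224 now, so Bob offers 154.0224, keeping 45.9776.
Round 1 (Alice proposes): Bob can get 45.9776 next round, worth 0.52 × 45.9776 = 23.908352 now; Alice offers that and keeps 176.091648.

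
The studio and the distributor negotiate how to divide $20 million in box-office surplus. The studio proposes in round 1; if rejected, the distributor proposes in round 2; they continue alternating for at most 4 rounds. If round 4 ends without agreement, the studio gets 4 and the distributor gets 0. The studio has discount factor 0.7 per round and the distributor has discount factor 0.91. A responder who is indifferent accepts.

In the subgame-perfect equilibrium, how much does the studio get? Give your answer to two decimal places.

Round 4 (the distributor proposes): the studio gets 4 if talks fail, so the distributor offers 4 and keeps 16.
Round 3 (the studio proposes): the distributor can get 16 next round, worth 0.91 × 16 = 14.56 now, so the studio offers 14.56, keeping 5.44.
Round 2 (the distributor proposes): the studio can get 5.44 next round, worth 0.7 × 5.44 = 3.808 now. The distributor offers 3.808 and keeps 20 − 3.808 = 16.192.
Round 1 (the studio proposes): the distributor can get 16.192 next round, worth 0.91 × 16.192 = 14.73472 now. The studio offers 14.73472 and keeps 20 − 14.73472 = 5.26528.

5.27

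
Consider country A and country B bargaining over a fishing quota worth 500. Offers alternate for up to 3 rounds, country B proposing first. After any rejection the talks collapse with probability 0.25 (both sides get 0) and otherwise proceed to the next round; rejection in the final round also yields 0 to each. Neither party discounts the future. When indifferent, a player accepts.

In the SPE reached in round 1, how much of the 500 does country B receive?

406.25

Round 3 (country B proposes): country A will accept anything ≥ 0, so country B offers 0 and keeps 500.
Round 2 (country A proposes): rejecting gives country B an expected 0.75 × 500 = 375; country A offers that and keeps 125.
Round 1 (country B proposes): rejecting gives country A an expected 0.75 × 125 = 93.75, so country B offers 93.75, keeping 406.25.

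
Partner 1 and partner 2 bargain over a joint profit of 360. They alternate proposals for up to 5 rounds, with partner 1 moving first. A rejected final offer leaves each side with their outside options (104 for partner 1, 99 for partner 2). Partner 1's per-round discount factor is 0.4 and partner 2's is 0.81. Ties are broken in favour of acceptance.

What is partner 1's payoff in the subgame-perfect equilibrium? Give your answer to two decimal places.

117.96

Round 5 (partner 1 proposes): partner 2 gets 99 if talks fail, so partner 1 offers 99 and keeps 261.
Round 4 (partner 2 proposes): partner 1 can get 261 next round, worth 0.4 × 261 = 104.4 now. Partner 2 offers 104.4 and keeps 360 − 104.4 = 255.6.
Round 3 (partner 1 proposes): partner 2 can get 255.6 next round, worth 0.81 × 255.6 = 207.036 now; partner 1 offers that and keeps 152.964.
Round 2 (partner 2 proposes): partner 1 can get 152.964 next round, worth 0.4 × 152.964 = 61.1856 now. Partner 2 offers 61.1856 and keeps 360 − 61.1856 = 298.8144.
Round 1 (partner 1 proposes): partner 2 can get 298.8144 next round, worth 0.81 × 298.8144 = 242.039664 now, so partner 1 offers 242.039664, keeping 117.960336.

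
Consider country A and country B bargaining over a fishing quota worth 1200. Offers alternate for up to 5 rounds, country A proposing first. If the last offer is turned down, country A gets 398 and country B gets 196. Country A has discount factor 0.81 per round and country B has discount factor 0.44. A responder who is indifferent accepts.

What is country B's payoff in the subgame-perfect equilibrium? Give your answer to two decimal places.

Round 5 (country A proposes): country B gets 196 if talks fail, so country A offers 196 and keeps 1004.
Round 4 (country B proposes): country A can get 1004 next round, worth 0.81 × 1004 = 813.24 now; country B offers that and keeps 386.76.
Round 3 (country A proposes): country B can get 386.76 next round, worth 0.44 × 386.76 = 170.1744 now. Country A offers 170.1744 and keeps 1200 − 170.1744 = 1029.8256.
Round 2 (country B proposes): country A can get 1029.8256 next round, worth 0.81 × 1029.8256 = 834.158736 now, so country B offers 834.158736, keeping 365.841264.
Round 1 (country A proposes): country B can get 365.841264 next round, worth 0.44 × 365.841264 = 160.97015616 now; country A offers that and keeps 1039.02984384.

160.97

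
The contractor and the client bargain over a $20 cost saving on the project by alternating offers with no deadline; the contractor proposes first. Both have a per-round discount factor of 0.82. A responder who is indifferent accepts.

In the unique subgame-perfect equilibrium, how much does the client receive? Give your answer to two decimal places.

In a stationary SPE each proposer offers the other exactly their discounted continuation value.
If the contractor keeps x when proposing and the client keeps y when proposing, then x = 20 − 0.82y and y = 20 − 0.82x.
Solving: x = 20(1 − 0.82) / (1 − 0.82·0.82) = 3.6 / 0.3276 ≈ 10.9890.
The client gets 20 − 10.9890 ≈ 9.0110.

9.01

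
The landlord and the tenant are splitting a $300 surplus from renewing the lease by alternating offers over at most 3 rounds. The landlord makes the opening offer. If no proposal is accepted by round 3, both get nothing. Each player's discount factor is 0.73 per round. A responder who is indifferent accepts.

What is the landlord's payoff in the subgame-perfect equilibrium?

Round 3 (the landlord proposes): the tenant will accept anything ≥ 0, so the landlord offers 0 and keeps 300.
Round 2 (the tenant proposes): the landlord can get 300 next round, worth 0.73 × 300 = 219 now. The tenant offers 219 and keeps 300 − 219 = 81.
Round 1 (the landlord proposes): the tenant can get 81 next round, worth 0.73 × 81 = 59.13 now. The landlord offers 59.13 and keeps 300 − 59.13 = 240.87.

240.87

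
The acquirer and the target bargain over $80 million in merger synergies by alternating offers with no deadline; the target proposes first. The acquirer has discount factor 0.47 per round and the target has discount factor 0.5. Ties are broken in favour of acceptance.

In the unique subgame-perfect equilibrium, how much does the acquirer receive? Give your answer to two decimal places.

In a stationary SPE each proposer offers the other exactly their discounted continuation value.
If the target keeps x when proposing and the acquirer keeps y when proposing, then x = 80 − 0.47y and y = 80 − 0.5x.
Solving: x = 80(1 − 0.47) / (1 − 0.5·0.47) = 42.4 / 0.765 ≈ 55.4248.
The acquirer gets 80 − 55.4248 ≈ 24.5752.

24.58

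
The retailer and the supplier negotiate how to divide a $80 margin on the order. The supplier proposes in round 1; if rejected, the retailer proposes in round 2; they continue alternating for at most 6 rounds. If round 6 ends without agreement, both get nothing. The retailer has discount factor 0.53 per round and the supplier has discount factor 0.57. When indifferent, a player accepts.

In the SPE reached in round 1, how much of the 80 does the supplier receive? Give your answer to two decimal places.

52.39

Round 6 (the retailer proposes): rejection yields 0 for the supplier; the retailer offers 0 and keeps 80.
Round 5 (the supplier proposes): the retailer can get 80 next round, worth 0.53 × 80 = 42.4 now. The supplier offers 42.4 and keeps 80 − 42.4 = 37.6.
Round 4 (the retailer proposes): the supplier can get 37.6 next round, worth 0.57 × 37.6 = 21.432 now, so the retailer offers 21.432, keeping 58.568.
Round 3 (the supplier proposes): the retailer can get 58.568 next round, worth 0.53 × 58.568 = 31.04104 now. The supplier offers 31.04104 and keeps 80 − 31.04104 = 48.95896.
Round 2 (the retailer proposes): the supplier can get 48.95896 next round, worth 0.57 × 48.95896 = 27.9066072 now, so the retailer offers 27.9066072, keeping 52.0933928.
Round 1 (the supplier proposes): the retailer can get 52.0933928 next round, worth 0.53 × 52.0933928 = 27.609498184 now; the supplier offers that and keeps 52.390501816.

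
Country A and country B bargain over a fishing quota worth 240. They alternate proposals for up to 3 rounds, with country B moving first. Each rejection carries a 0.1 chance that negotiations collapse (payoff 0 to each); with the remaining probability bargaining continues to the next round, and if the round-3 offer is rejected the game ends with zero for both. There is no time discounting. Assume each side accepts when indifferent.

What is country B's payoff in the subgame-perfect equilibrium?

By backward induction:
Round 3 (country B proposes): rejection yields 0 for country A; country B offers 0 and keeps 240.
Round 2 (country A proposes): rejecting gives country B an expected 0.9 × 240 = 216, so country A offers 216, keeping 24.
Round 1 (country B proposes): rejecting gives country A an expected 0.9 × 24 = 21.6; country B offers that and keeps 218.4.

218.4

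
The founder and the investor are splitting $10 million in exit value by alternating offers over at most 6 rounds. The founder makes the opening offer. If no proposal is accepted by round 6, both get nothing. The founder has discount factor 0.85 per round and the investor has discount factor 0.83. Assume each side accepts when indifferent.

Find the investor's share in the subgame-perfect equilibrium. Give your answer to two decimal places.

Round 6 (the investor proposes): rejection yields 0 for the founder; the investor offers 0 and keeps 10.
Round 5 (the founder proposes): the investor can get 10 next round, worth 0.83 × 10 = 8.3 now. The founder offers 8.3 and keeps 10 − 8.3 = 1.7.
Round 4 (the investor proposes): the founder can get 1.7 next round, worth 0.85 × 1.7 = 1.445 now. The investor offers 1.445 and keeps 10 − 1.445 = 8.555.
Round 3 (the founder proposes): the investor can get 8.555 next round, worth 0.83 × 8.555 = 7.10065 now, so the founder offers 7.10065, keeping 2.89935.
Round 2 (the investor proposes): the founder can get 2.89935 next round, worth 0.85 × 2.89935 = 2.4644475 now; the investor offers that and keeps 7.5355525.
Round 1 (the founder proposes): the investor can get 7.5355525 next round, worth 0.83 × 7.5355525 = 6.254508575 now. The founder offers 6.254508575 and keeps 10 − 6.254508575 = 3.745491425.

6.25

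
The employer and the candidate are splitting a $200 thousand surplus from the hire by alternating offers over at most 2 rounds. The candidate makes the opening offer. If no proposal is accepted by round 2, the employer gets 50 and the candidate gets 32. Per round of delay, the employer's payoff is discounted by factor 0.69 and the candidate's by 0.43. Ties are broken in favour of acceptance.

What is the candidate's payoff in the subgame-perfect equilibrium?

By backward induction:
Round 2 (the employer proposes): the candidate gets 32 if talks fail, so the employer offers 32 and keeps 168.
Round 1 (the candidate proposes): the employer can get 168 next round, worth 0.69 × 168 = 115.92 now; the candidate offers that and keeps 84.08.

84.08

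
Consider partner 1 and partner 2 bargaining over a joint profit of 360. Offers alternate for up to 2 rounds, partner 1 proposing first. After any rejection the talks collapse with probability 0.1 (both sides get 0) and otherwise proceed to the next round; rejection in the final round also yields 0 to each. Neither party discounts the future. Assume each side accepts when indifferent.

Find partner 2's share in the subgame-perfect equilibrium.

By backward induction:
Round 2 (partner 2 proposes): rejection yields 0 for partner 1; partner 2 offers 0 and keeps 360.
Round 1 (partner 1 proposes): rejecting gives partner 2 an expected 0.9 × 360 = 324; partner 1 offers that and keeps 36.

324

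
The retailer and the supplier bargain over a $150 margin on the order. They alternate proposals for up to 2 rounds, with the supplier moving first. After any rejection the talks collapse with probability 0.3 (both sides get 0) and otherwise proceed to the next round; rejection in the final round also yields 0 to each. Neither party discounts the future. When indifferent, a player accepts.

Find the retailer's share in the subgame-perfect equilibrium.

Round 2 (the retailer proposes): rejection yields 0 for the supplier; the retailer offers 0 and keeps 150.
Round 1 (the supplier proposes): rejecting gives the retailer an expected 0.7 × 150 = 105; the supplier offers that and keeps 45.

105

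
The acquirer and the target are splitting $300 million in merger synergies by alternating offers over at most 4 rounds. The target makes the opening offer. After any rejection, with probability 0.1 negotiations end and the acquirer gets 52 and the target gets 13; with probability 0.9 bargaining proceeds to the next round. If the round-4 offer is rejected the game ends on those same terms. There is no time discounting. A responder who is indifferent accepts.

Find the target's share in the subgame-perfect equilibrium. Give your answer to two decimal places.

55.54

Round 4 (the acquirer proposes): the target gets 13 if talks fail, so the acquirer offers 13 and keeps 287.
Round 3 (the target proposes): rejecting gives the acquirer an expected 0.9 × 287 + 0.1 × 52 = 263.5, so the target offers 263.5, keeping 36.5.
Round 2 (the acquirer proposes): rejecting gives the target an expected 0.9 × 36.5 + 0.1 × 13 = 34.15. The acquirer offers 34.15 and keeps 300 − 34.15 = 265.85.
Round 1 (the target proposes): rejecting gives the acquirer an expected 0.9 × 265.85 + 0.1 × 52 = 244.465, so the target offers 244.465, keeping 55.535.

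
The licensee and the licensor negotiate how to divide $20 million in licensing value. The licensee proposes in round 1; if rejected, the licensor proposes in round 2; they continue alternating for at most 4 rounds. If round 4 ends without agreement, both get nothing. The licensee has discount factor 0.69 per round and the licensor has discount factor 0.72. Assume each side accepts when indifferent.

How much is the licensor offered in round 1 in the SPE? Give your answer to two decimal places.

Work backward from the last round.
Round 4 (the licensor proposes): rejection yields 0 for the licensee; the licensor offers 0 and keeps 20.
Round 3 (the licensee proposes): the licensor can get 20 next round, worth 0.72 × 20 = 14.4 now. The licensee offers 14.4 and keeps 20 − 14.4 = 5.6.
Round 2 (the licensor proposes): the licensee can get 5.6 next round, worth 0.69 × 5.6 = 3.864 now, so the licensor offers 3.864, keeping 16.136.
Round 1 (the licensee proposes): the licensor can get 16.136 next round, worth 0.72 × 16.136 = 11.61792 now. The licensee offers 11.61792 and keeps 20 − 11.61792 = 8.38208.

11.62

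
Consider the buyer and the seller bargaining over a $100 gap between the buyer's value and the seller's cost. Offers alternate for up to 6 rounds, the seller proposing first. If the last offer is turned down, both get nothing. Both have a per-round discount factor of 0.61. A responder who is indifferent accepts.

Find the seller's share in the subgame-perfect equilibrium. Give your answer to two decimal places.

Round 6 (the buyer proposes): the seller will accept anything ≥ 0, so the buyer offers 0 and keeps 100.
Round 5 (the seller proposes): the buyer can get 100 next round, worth 0.61 × 100 = 61 now, so the seller offers 61, keeping 39.
Round 4 (the buyer proposes): the seller can get 39 next round, worth 0.61 × 39 = 23.79 now; the buyer offers that and keeps 76.21.
Round 3 (the seller proposes): the buyer can get 76.21 next round, worth 0.61 × 76.21 = 46.4881 now. The seller offers 46.4881 and keeps 100 − 46.4881 = 53.5119.
Round 2 (the buyer proposes): the seller can get 53.5119 next round, worth 0.61 × 53.5119 = 32.642259 now, so the buyer offers 32.642259, keeping 67.357741.
Round 1 (the seller proposes): the buyer can get 67.357741 next round, worth 0.61 × 67.357741 = 41.08822201 now. The seller offers 41.08822201 and keeps 100 − 41.08822201 = 58.91177799.

58.91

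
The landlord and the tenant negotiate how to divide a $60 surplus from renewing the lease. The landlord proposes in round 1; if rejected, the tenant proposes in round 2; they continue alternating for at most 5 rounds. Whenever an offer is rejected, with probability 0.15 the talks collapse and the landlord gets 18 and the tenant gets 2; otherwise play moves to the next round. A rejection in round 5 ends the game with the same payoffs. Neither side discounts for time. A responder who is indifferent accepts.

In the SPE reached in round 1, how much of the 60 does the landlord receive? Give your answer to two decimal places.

By backward induction:
Round 5 (the landlord proposes): the tenant gets 2 if talks fail, so the landlord offers 2 and keeps 58.
Round 4 (the tenant proposes): rejecting gives the landlord an expected 0.85 × 58 + 0.15 × 18 = 52, so the tenant offers 52, keeping 8.
Round 3 (the landlord proposes): rejecting gives the tenant an expected 0.85 × 8 + 0.15 × 2 = 7.1. The landlord offers 7.1 and keeps 60 − 7.1 = 52.9.
Round 2 (the tenant proposes): rejecting gives the landlord an expected 0.85 × 52.9 + 0.15 × 18 = 47.665. The tenant offers 47.665 and keeps 60 − 47.665 = 12.335.
Round 1 (the landlord proposes): rejecting gives the tenant an expected 0.85 × 12.335 + 0.15 × 2 = 10.78475, so the landlord offers 10.78475, keeping 49.21525.

49.22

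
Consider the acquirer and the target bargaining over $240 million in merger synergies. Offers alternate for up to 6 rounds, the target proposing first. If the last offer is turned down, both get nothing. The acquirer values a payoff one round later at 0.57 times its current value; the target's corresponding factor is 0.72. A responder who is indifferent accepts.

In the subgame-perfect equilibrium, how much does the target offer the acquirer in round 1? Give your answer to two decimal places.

77.06

Round 6 (the acquirer proposes): rejection yields 0 for the target; the acquirer offers 0 and keeps 240.
Round 5 (the target proposes): the acquirer can get 240 next round, worth 0.57 × 240 = 136.8 now; the target offers that and keeps 103.2.
Round 4 (the acquirer proposes): the target can get 103.2 next round, worth 0.72 × 103.2 = 74.304 now; the acquirer offers that and keeps 165.696.
Round 3 (the target proposes): the acquirer can get 165.696 next round, worth 0.57 × 165.696 = 94.44672 now, so the target offers 94.44672, keeping 145.55328.
Round 2 (the acquirer proposes): the target can get 145.55328 next round, worth 0.72 × 145.55328 = 104.7983616 now; the acquirer offers that and keeps 135.2016384.
Round 1 (the target proposes): the acquirer can get 135.2016384 next round, worth 0.57 × 135.2016384 = 77.064933888 now; the target offers that and keeps 162.935066112.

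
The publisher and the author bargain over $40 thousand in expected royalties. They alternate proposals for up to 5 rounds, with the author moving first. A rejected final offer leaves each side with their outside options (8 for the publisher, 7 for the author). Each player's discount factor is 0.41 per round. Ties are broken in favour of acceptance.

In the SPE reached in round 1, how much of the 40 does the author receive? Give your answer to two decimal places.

Round 5 (the author proposes): the publisher gets 8 if talks fail, so the author offers 8 and keeps 32.
Round 4 (the publisher proposes): the author can get 32 next round, worth 0.41 × 32 = 13.12 now; the publisher offers that and keeps 26.88.
Round 3 (the author proposes): the publisher can get 26.88 next round, worth 0.41 × 26.88 = 11.0208 now, so the author offers 11.0208, keeping 28.9792.
Round 2 (the publisher proposes): the author can get 28.9792 next round, worth 0.41 × 28.9792 = 11.881472 now; the publisher offers that and keeps 28.118528.
Round 1 (the author proposes): the publisher can get 28.118528 next round, worth 0.41 × 28.118528 = 11.52859648 now. The author offers 11.52859648 and keeps 40 − 11.52859648 = 28.47140352.

28.47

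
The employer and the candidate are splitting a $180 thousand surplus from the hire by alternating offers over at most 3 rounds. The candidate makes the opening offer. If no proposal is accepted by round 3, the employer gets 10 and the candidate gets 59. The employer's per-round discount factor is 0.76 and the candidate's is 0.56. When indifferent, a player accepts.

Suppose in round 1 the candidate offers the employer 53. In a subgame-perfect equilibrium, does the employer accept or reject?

Work out the employer's continuation value if the offer is rejected.
Round 3 (the candidate proposes): the employer gets 10 if talks fail, so the candidate offers 10 and keeps 170.
Round 2 (the employer proposes): the candidate can get 170 next round, worth 0.56 × 170 = 95.2 now, so the employer offers 95.2, keeping 84.8.
So by rejecting in round 1, the employer gets 84.8 next round, worth 0.76 × 84.8 = 64.448 now.
Offer 53 < 64.448, so the employer rejects.

Reject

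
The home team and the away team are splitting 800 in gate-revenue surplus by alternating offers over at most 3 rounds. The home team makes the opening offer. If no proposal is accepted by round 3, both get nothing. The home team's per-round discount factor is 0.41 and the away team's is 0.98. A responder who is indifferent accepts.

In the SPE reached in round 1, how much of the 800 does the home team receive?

Work backward from the last round.
Round 3 (the home team proposes): rejection yields 0 for the away team; the home team offers 0 and keeps 800.
Round 2 (the away team proposes): the home team can get 800 next round, worth 0.41 × 800 = 328 now, so the away team offers 328, keeping 472.
Round 1 (the home team proposes): the away team can get 472 next round, worth 0.98 × 472 = 462.56 now, so the home team offers 462.56, keeping 337.44.

337.44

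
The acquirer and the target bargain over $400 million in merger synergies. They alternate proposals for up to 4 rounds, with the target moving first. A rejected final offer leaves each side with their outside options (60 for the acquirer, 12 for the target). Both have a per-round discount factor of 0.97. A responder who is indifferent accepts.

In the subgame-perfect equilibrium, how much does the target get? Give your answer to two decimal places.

Work backward from the last round.
Round 4 (the acquirer proposes): the target gets 12 if talks fail, so the acquirer offers 12 and keeps 388.
Round 3 (the target proposes): the acquirer can get 388 next round, worth 0.97 × 388 = 376.36 now. The target offers 376.36 and keeps 400 − 376.36 = 23.64.
Round 2 (the acquirer proposes): the target can get 23.64 next round, worth 0.97 × 23.64 = 22.9308 now. The acquirer offers 22.9308 and keeps 400 − 22.9308 = 377.0692.
Round 1 (the target proposes): the acquirer can get 377.0692 next round, worth 0.97 × 377.0692 = 365.757124 now. The target offers 365.757124 and keeps 400 − 365.757124 = 34.242876.

34.24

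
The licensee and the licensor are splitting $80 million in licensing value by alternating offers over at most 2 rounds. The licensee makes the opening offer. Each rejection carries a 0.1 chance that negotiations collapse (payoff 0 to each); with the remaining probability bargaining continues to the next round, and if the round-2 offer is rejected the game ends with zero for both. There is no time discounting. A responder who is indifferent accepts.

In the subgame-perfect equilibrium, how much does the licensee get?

8

Round 2 (the licensor proposes): the licensee will accept anything ≥ 0, so the licensor offers 0 and keeps 80.
Round 1 (the licensee proposes): rejecting gives the licensor an expected 0.9 × 80 = 72; the licensee offers that and keeps 8.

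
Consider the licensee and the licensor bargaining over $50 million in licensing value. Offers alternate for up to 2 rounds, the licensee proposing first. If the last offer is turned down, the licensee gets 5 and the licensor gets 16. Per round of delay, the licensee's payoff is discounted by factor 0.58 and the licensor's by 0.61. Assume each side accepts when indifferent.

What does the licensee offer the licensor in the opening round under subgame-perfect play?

27.45

Round 2 (the licensor proposes): the licensee gets 5 if talks fail, so the licensor offers 5 and keeps 45.
Round 1 (the licensee proposes): the licensor can get 45 next round, worth 0.61 × 45 = 27.45 now; the licensee offers that and keeps 22.55.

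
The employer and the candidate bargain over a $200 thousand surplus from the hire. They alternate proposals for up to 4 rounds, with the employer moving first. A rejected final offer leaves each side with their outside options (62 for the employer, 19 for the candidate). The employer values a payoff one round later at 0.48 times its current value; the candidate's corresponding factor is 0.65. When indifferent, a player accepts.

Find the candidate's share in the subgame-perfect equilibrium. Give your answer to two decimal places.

Round 4 (the candidate proposes): the employer gets 62 if talks fail, so the candidate offers 62 and keeps 138.
Round 3 (the employer proposes): the candidate can get 138 next round, worth 0.65 × 138 = 89.7 now; the employer offers that and keeps 110.3.
Round 2 (the candidate proposes): the employer can get 110.3 next round, worth 0.48 × 110.3 = 52.944 now; the candidate offers that and keeps 147.056.
Round 1 (the employer proposes): the candidate can get 147.056 next round, worth 0.65 × 147.056 = 95.5864 now, so the employer offers 95.5864, keeping 104.4136.

95.59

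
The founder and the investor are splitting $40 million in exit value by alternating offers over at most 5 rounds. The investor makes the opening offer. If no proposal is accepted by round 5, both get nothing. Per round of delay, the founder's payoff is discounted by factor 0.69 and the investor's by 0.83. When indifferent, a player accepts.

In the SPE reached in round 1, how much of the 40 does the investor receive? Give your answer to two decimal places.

32.62

Round 5 (the investor proposes): rejection yields 0 for the founder; the investor offers 0 and keeps 40.
Round 4 (the founder proposes): the investor can get 40 next round, worth 0.83 × 40 = 33.2 now, so the founder offers 33.2, keeping 6.8.
Round 3 (the investor proposes): the founder can get 6.8 next round, worth 0.69 × 6.8 = 4.692 now, so the investor offers 4.692, keeping 35.308.
Round 2 (the founder proposes): the investor can get 35.308 next round, worth 0.83 × 35.308 = 29.30564 now, so the founder offers 29.30564, keeping 10.69436.
Round 1 (the investor proposes): the founder can get 10.69436 next round, worth 0.69 × 10.69436 = 7.3791084 now. The investor offers 7.3791084 and keeps 40 − 7.3791084 = 32.6208916.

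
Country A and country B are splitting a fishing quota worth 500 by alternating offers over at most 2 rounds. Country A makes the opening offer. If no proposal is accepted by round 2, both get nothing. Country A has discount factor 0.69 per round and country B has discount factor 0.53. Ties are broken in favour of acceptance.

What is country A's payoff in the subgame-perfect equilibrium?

235

Work backward from the last round.
Round 2 (country B proposes): country A will accept anything ≥ 0, so country B offers 0 and keeps 500.
Round 1 (country A proposes): country B can get 500 next round, worth 0.53 × 500 = 265 now; country A offers that and keeps 235.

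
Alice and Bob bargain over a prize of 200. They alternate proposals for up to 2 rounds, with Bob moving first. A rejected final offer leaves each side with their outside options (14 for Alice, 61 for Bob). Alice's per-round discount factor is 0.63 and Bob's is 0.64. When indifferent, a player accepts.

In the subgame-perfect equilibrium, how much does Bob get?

Round 2 (Alice proposes): Bob gets 61 if talks fail, so Alice offers 61 and keeps 139.
Round 1 (Bob proposes): Alice can get 139 next round, worth 0.63 × 139 = 87.57 now. Bob offers 87.57 and keeps 200 − 87.57 = 112.43.

112.43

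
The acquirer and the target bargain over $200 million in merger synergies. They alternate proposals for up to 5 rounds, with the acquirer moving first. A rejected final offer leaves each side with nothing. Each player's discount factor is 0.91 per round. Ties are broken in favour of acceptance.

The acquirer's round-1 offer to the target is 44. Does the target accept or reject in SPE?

Round 5 (the acquirer proposes): rejection yields 0 for the target; the acquirer offers 0 and keeps 200.
Round 4 (the target proposes): the acquirer can get 200 next round, worth 0.91 × 200 = 182 now, so the target offers 182, keeping 18.
Round 3 (the acquirer proposes): the target can get 18 next round, worth 0.91 × 18 = 16.38 now; the acquirer offers that and keeps 183.62.
Round 2 (the target proposes): the acquirer can get 183.62 next round, worth 0.91 × 183.62 = 167.0942 now. The target offers 167.0942 and keeps 200 − 167.0942 = 32.9058.
So by rejecting in round 1, the target gets 32.9058 next round, worth 0.91 × 32.9058 = 29.944278 now.
Offer 44 ≥ 29.944278, so the target accepts.

Accept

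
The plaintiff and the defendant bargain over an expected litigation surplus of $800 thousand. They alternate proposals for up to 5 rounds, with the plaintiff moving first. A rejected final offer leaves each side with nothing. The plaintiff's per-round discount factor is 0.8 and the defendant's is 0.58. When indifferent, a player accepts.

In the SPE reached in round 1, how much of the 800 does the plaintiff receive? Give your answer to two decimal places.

Round 5 (the plaintiff proposes): rejection yields 0 for the defendant; the plaintiff offers 0 and keeps 800.
Round 4 (the defendant proposes): the plaintiff can get 800 next round, worth 0.8 × 800 = 640 now, so the defendant offers 640, keeping 160.
Round 3 (the plaintiff proposes): the defendant can get 160 next round, worth 0.58 × 160 = 92.8 now. The plaintiff offers 92.8 and keeps 800 − 92.8 = 707.2.
Round 2 (the defendant proposes): the plaintiff can get 707.2 next round, worth 0.8 × 707.2 = 565.76 now; the defendant offers that and keeps 234.24.
Round 1 (the plaintiff proposes): the defendant can get 234.24 next round, worth 0.58 × 234.24 = 135.8592 now. The plaintiff offers 135.8592 and keeps 800 − 135.8592 = 664.1408.

664.14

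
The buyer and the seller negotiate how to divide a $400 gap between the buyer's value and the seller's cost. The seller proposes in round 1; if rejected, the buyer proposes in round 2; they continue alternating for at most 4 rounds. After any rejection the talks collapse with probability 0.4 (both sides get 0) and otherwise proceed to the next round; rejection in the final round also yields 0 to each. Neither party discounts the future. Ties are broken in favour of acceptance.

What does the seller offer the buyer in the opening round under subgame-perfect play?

182.4

By backward induction:
Round 4 (the buyer proposes): rejection yields 0 for the seller; the buyer offers 0 and keeps 400.
Round 3 (the seller proposes): rejecting gives the buyer an expected 0.6 × 400 = 240. The seller offers 240 and keeps 400 − 240 = 160.
Round 2 (the buyer proposes): rejecting gives the seller an expected 0.6 × 160 = 96. The buyer offers 96 and keeps 400 − 96 = 304.
Round 1 (the seller proposes): rejecting gives the buyer an expected 0.6 × 304 = 182.4. The seller offers 182.4 and keeps 400 − 182.4 = 217.6.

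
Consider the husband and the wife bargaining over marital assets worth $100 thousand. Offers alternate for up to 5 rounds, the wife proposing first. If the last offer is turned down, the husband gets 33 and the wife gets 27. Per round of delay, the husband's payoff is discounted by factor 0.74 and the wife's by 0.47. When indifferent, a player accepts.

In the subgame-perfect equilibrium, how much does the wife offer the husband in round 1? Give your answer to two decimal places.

By backward induction:
Round 5 (the wife proposes): the husband gets 33 if talks fail, so the wife offers 33 and keeps 67.
Round 4 (the husband proposes): the wife can get 67 next round, worth 0.47 × 67 = 31.49 now. The husband offers 31.49 and keeps 100 − 31.49 = 68.51.
Round 3 (the wife proposes): the husband can get 68.51 next round, worth 0.74 × 68.51 = 50.6974 now; the wife offers that and keeps 49.3026.
Round 2 (the husband proposes): the wife can get 49.3026 next round, worth 0.47 × 49.3026 = 23.172222 now. The husband offers 23.172222 and keeps 100 − 23.172222 = 76.827778.
Round 1 (the wife proposes): the husband can get 76.827778 next round, worth 0.74 × 76.827778 = 56.85255572 now; the wife offers that and keeps 43.14744428.

56.85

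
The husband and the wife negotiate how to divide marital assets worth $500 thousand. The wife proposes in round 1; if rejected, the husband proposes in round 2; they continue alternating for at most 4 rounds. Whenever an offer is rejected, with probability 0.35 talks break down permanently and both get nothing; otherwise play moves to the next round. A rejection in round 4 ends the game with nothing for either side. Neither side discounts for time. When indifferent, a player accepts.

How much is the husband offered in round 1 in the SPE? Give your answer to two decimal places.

251.06

Round 4 (the husband proposes): rejection yields 0 for the wife; the husband offers 0 and keeps 500.
Round 3 (the wife proposes): rejecting gives the husband an expected 0.65 × 500 = 325, so the wife offers 325, keeping 175.
Round 2 (the husband proposes): rejecting gives the wife an expected 0.65 × 175 = 113.75; the husband offers that and keeps 386.25.
Round 1 (the wife proposes): rejecting gives the husband an expected 0.65 × 386.25 = 251.0625; the wife offers that and keeps 248.9375.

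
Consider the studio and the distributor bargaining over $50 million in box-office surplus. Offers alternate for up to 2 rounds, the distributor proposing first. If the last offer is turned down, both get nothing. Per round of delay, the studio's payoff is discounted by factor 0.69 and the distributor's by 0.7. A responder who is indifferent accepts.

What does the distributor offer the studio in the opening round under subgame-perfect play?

34.5

Round 2 (the studio proposes): the distributor will accept anything ≥ 0, so the studio offers 0 and keeps 50.
Round 1 (the distributor proposes): the studio can get 50 next round, worth 0.69 × 50 = 34.5 now. The distributor offers 34.5 and keeps 50 − 34.5 = 15.5.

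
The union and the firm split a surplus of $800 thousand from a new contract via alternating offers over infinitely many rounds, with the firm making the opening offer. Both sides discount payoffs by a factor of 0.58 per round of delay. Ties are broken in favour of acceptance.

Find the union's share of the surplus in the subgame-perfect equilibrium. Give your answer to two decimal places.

293.67

In a stationary SPE each proposer offers the other exactly their discounted continuation value.
If the firm keeps x when proposing and the union keeps y when proposing, then x = 800 − 0.58y and y = 800 − 0.58x.
Solving: x = 800(1 − 0.58) / (1 − 0.58·0.58) = 336 / 0.6636 ≈ 506.3291.
The union gets 800 − 506.3291 ≈ 293.6709.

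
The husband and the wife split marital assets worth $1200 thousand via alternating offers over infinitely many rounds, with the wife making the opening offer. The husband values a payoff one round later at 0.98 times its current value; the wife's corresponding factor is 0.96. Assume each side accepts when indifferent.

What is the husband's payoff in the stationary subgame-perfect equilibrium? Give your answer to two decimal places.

794.59

In a stationary SPE each proposer offers the other exactly their discounted continuation value.
If the wife keeps x when proposing and the husband keeps y when proposing, then x = 1200 − 0.98y and y = 1200 − 0.96x.
Solving: x = 1200(1 − 0.98) / (1 − 0.96·0.98) = 24 / 0.0592 ≈ 405.4054.
The husband gets 1200 − 405.4054 ≈ 794.5946.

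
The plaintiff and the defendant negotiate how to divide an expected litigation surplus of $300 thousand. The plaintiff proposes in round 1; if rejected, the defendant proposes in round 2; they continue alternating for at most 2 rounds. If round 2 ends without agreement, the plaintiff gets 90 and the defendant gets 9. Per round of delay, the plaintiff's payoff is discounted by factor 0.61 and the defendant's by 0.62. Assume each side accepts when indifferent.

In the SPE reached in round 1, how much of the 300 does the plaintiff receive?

169.8

Round 2 (the defendant proposes): the plaintiff gets 90 if talks fail, so the defendant offers 90 and keeps 210.
Round 1 (the plaintiff proposes): the defendant can get 210 next round, worth 0.62 × 210 = 130.2 now, so the plaintiff offers 130.2, keeping 169.8.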